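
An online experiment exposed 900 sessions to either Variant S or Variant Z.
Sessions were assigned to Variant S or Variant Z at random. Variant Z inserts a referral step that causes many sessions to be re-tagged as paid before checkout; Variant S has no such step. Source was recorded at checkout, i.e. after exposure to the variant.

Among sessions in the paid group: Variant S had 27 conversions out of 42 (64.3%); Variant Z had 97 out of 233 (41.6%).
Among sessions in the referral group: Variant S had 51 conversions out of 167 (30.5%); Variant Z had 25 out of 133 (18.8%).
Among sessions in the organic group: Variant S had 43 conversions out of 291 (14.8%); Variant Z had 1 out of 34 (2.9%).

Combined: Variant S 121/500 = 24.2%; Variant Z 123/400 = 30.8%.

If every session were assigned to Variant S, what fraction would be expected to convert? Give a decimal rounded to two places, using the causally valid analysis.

0.24

The traffic source-specific comparison favours Variant S throughout, but the pooled figures favour Variant Z. The question is whether to condition on traffic source.
Traffic source lies on the pathway variant → traffic source → outcome, so adjusting for it blocks the indirect effect. For the total causal effect of variant, use the unadjusted pooled rates.
So P(outcome | do(Variant S)) is just the pooled rate for Variant S: 121/500 = 0.242.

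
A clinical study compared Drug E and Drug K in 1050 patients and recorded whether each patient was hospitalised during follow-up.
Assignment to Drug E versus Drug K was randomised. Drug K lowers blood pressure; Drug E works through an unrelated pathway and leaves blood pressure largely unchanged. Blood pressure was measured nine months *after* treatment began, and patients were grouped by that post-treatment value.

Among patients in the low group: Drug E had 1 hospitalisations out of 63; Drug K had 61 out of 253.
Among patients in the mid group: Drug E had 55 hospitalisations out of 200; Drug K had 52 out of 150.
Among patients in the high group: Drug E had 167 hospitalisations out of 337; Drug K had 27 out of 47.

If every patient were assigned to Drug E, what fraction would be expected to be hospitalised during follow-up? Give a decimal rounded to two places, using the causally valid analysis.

The blood pressure-specific comparison favours Drug E throughout, but the pooled figures favour Drug K. The question is whether to condition on blood pressure.
Blood pressure here is a post-treatment variable shaped by the drug; conditioning on it would introduce bias rather than remove it. The overall comparison is the causal one.
So P(outcome | do(Drug E)) is just the pooled rate for Drug E: 223/600 = 0.372.

0.37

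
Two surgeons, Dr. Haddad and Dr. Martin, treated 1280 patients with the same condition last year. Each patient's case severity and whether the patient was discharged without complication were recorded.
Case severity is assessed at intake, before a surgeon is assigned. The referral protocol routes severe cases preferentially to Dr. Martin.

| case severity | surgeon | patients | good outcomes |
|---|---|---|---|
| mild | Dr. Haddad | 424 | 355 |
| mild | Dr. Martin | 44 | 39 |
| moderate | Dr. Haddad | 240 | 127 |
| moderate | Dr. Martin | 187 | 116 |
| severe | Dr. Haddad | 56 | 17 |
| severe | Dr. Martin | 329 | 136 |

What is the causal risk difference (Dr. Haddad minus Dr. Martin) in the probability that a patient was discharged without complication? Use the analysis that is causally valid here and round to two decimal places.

-0.08

The stratified and pooled comparisons disagree (Dr. Martin wins within each case severity; Dr. Haddad wins overall), so the answer turns on the causal role of case severity.
Case severity is set before the surgeon has any effect — it is not caused by the surgeon — and it independently drives the outcome. That makes it a confounder, so the causal comparison is within case severity levels.
Adjusting over the population distribution of case severity: 0.366·(0.837−0.886) + 0.334·(0.529−0.620) + 0.301·(0.304−0.413) = -0.081.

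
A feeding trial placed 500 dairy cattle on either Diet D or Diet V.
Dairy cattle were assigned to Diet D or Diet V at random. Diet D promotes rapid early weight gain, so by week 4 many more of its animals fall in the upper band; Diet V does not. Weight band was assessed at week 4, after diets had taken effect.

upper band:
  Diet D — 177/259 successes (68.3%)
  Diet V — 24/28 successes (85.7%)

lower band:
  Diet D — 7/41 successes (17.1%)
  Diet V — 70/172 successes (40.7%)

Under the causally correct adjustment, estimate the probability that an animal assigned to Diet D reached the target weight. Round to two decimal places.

0.61

Because the diet influences week-4 weight band, week-4 weight band is a post-treatment mediator, not a confounder. Stratifying on it would bias the estimate; the causal effect is the crude pooled difference.
So P(outcome | do(Diet D)) is just the pooled rate for Diet D: 184/300 = 0.613.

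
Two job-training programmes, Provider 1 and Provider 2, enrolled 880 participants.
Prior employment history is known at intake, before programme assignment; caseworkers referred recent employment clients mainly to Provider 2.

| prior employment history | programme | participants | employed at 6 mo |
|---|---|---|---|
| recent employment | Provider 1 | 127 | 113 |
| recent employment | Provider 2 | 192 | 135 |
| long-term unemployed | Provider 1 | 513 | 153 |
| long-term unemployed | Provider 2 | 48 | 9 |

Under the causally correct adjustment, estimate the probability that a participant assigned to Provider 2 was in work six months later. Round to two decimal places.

The prior employment history-specific comparison favours Provider 1 throughout, but the pooled figures favour Provider 2. The question is whether to condition on prior employment history.
Since prior employment history is a pre-existing factor (not a product of the programme) and it affects the outcome on its own, it is a confounder. The stratified rates, not the pooled rate, identify the causal effect.
Standardising Provider 2 to the population prior employment history mix: 0.362·135/192 + 0.637·9/48 = 0.374.

0.37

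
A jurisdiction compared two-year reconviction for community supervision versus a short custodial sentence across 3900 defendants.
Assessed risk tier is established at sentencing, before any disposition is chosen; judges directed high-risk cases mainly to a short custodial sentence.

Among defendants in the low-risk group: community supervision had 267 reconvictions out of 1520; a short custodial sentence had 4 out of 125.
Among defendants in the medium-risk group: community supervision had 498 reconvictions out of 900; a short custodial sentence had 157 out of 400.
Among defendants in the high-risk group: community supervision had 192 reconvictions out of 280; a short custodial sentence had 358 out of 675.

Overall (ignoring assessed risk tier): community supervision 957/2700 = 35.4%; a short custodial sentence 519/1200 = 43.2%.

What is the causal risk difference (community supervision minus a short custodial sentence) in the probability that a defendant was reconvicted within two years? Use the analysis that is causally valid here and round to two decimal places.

+0.15

Since assessed risk tier is a pre-existing factor (not a product of the disposition) and it affects the outcome on its own, it is a confounder. The stratified rates, not the pooled rate, identify the causal effect.
Adjusting over the population distribution of assessed risk tier: 0.422·(0.176−0.032) + 0.333·(0.553−0.393) + 0.245·(0.686−0.530) = +0.152.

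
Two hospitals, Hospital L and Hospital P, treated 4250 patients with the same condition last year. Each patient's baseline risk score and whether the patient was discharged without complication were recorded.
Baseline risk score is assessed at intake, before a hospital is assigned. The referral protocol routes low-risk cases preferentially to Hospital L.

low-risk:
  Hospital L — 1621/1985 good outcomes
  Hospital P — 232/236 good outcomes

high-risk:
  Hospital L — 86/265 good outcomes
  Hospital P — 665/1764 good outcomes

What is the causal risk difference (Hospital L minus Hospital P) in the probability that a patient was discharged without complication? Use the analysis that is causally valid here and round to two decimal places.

-0.11

Baseline risk score satisfies the back-door criterion: it is not a descendant of the hospital, and it blocks the spurious path from hospital to outcome. Adjusting for it (i.e., using the within-baseline risk score rates) gives the causal effect.
Adjusting over the population distribution of baseline risk score: 0.523·(0.817−0.983) + 0.477·(0.325−0.377) = -0.112.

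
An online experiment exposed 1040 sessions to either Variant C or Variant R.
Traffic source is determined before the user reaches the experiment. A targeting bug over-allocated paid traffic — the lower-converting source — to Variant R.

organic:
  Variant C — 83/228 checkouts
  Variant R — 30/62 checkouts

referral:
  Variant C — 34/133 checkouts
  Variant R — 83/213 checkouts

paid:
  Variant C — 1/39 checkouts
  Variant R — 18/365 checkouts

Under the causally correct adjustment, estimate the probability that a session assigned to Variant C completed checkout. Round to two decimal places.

0.20

Within every traffic source level Variant R has the higher rate, yet pooled Variant C does — Simpson's reversal.
The imbalance in traffic source arose from how sessions were allocated, not from anything the variant did; and traffic source independently affects the outcome. The pooled gap is confounded — condition on traffic source.
Standardising Variant C to the population traffic source mix: 0.279·83/228 + 0.333·34/133 + 0.388·1/39 = 0.197.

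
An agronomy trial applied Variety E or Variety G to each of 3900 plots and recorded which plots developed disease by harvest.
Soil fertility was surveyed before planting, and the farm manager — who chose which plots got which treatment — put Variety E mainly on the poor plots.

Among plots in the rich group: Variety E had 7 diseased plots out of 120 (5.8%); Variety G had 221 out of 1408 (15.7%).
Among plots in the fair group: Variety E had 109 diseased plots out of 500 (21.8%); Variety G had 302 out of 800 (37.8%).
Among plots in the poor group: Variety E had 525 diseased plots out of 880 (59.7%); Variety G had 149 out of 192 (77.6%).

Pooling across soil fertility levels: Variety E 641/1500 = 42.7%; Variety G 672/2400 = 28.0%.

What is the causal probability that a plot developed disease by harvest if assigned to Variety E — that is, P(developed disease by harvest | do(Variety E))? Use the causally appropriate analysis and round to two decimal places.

Within every soil fertility level Variety E has the lower rate, yet pooled Variety G does — Simpson's reversal.
Soil fertility differs across varietys for reasons unrelated to any effect of the variety itself, and it separately predicts the outcome — a classic confounder. We must compare within soil fertility levels.
Standardising Variety E to the population soil fertility mix: 0.392·7/120 + 0.333·109/500 + 0.275·525/880 = 0.260.

0.26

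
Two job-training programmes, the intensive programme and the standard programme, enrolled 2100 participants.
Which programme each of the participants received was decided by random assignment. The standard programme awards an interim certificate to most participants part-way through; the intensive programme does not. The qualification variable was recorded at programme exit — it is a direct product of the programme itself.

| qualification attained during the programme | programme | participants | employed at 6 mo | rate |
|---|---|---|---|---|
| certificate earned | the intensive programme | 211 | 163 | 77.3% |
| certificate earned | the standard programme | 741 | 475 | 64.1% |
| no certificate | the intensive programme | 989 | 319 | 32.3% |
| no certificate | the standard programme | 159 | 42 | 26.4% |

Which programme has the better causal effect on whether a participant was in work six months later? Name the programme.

Qualification attained during the programme lies on the pathway programme → qualification attained during the programme → outcome, so adjusting for it blocks the indirect effect. For the total causal effect of programme, use the unadjusted pooled rates.
Pooled: the intensive programme 40.2% vs the standard programme 57.4%; the standard programme is higher overall.

the standard programme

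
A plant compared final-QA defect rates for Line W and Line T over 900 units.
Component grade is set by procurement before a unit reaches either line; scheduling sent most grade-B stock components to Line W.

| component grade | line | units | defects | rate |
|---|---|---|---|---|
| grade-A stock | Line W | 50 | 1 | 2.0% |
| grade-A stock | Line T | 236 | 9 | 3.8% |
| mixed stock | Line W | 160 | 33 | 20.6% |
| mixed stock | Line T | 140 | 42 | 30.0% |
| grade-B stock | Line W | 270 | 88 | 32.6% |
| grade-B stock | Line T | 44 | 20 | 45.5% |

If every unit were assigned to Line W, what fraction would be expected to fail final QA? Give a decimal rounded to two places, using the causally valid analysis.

0.19

Component grade differs across lines for reasons unrelated to any effect of the line itself, and it separately predicts the outcome — a classic confounder. We must compare within component grade levels.
Standardising Line W to the population component grade mix: 0.318·1/50 + 0.333·33/160 + 0.349·88/270 = 0.189.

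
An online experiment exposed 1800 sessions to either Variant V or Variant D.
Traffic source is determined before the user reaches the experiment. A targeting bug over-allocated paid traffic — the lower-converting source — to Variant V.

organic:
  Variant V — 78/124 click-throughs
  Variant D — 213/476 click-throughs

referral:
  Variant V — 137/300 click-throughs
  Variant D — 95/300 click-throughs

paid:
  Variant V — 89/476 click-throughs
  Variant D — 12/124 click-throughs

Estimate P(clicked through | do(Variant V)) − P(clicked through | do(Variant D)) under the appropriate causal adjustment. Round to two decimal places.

Within every traffic source level Variant V has the higher rate, yet pooled Variant D does — Simpson's reversal.
Here traffic source is a common cause — it drives both which variant a case falls under and the outcome. The crude comparison mixes populations; the stratum-specific rates are the causally relevant ones.
Adjusting over the population distribution of traffic source: 0.333·(0.629−0.447) + 0.333·(0.457−0.317) + 0.333·(0.187−0.097) = +0.137.

+0.14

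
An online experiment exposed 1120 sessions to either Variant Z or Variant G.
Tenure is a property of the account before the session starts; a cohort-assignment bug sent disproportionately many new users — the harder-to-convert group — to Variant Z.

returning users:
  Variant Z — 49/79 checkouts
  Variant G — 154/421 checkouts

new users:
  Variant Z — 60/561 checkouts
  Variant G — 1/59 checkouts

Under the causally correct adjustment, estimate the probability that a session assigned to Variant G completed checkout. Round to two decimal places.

0.17

Variant Z is higher inside every user tenure stratum but Variant G is higher in aggregate. Whether to stratify depends on how user tenure relates to the variant.
Nothing the variant does changes user tenure; the imbalance is an allocation artefact. With user tenure also predicting the outcome, the pooled figure is confounded, and the within-stratum comparison is the causal one.
Standardising Variant G to the population user tenure mix: 0.446·154/421 + 0.554·1/59 = 0.173.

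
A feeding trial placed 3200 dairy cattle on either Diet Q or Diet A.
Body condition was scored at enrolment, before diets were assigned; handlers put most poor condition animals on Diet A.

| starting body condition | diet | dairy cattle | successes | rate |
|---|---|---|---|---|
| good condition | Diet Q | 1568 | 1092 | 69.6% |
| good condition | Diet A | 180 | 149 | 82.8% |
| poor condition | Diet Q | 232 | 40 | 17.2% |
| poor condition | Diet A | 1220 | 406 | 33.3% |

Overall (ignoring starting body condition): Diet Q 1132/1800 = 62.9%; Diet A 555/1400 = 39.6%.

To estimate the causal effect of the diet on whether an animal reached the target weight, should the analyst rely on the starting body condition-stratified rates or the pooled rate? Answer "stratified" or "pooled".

stratified

Starting body condition is set before the diet has any effect — it is not caused by the diet — and it independently drives the outcome. That makes it a confounder, so the causal comparison is within starting body condition levels.
Within each level — good condition: 69.6% vs 82.8%; poor condition: 17.2% vs 33.3% — Diet A is higher every time.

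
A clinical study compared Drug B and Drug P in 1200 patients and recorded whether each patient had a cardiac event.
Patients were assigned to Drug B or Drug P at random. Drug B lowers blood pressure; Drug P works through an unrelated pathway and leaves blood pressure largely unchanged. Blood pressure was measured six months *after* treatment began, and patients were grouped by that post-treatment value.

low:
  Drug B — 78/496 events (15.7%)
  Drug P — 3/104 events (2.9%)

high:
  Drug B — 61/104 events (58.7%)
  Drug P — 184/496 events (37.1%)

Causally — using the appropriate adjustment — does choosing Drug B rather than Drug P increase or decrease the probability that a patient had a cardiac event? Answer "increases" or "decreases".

decreases

Stratifying would compare drugs among patients the drugs themselves sorted into blood pressure groups — a form of selection on an intermediate. The unconditioned pooled rates give the total causal effect.
Pooled: Drug B 23.2% vs Drug P 31.2%; Drug B is lower overall.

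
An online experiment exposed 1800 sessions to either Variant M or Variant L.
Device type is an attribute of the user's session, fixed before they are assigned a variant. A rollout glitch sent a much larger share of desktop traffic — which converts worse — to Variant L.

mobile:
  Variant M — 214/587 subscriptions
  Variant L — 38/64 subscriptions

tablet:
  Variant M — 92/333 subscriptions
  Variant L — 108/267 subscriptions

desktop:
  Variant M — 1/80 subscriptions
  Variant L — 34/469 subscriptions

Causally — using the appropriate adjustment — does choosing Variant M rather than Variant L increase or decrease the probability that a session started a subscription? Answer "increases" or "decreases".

The stratified and pooled comparisons disagree (Variant L wins within each device type; Variant M wins overall), so the answer turns on the causal role of device type.
Nothing the variant does changes device type; the imbalance is an allocation artefact. With device type also predicting the outcome, the pooled figure is confounded, and the within-stratum comparison is the causal one.
Within each level — mobile: 36.5% vs 59.4%; tablet: 27.6% vs 40.4%; desktop: 1.2% vs 7.2% — Variant L is higher every time.

decreases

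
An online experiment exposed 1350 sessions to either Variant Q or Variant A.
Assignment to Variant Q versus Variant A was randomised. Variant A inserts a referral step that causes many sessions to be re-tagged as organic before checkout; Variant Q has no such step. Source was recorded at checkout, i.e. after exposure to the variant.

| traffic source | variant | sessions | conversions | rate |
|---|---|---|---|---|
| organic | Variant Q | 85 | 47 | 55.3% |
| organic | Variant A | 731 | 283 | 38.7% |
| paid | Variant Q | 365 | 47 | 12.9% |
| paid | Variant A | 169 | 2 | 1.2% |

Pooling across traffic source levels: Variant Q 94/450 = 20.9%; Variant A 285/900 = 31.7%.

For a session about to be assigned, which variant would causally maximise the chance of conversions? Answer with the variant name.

Variant A

Variant Q is higher inside every traffic source stratum but Variant A is higher in aggregate. Whether to stratify depends on how traffic source relates to the variant.
Traffic source here is a post-treatment variable shaped by the variant; conditioning on it would introduce bias rather than remove it. The overall comparison is the causal one.
Pooled: Variant Q 20.9% vs Variant A 31.7%; Variant A is higher overall.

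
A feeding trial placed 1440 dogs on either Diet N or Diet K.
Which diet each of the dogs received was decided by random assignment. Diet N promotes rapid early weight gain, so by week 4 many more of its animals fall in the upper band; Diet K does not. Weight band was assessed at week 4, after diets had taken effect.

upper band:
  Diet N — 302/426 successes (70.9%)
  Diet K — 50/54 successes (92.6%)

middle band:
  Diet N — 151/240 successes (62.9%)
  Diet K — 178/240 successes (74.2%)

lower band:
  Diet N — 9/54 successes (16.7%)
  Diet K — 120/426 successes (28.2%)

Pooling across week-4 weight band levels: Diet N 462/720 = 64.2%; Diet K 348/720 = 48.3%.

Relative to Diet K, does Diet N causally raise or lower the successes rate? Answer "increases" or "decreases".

increases

Week-4 weight band lies on the pathway diet → week-4 weight band → outcome, so adjusting for it blocks the indirect effect. For the total causal effect of diet, use the unadjusted pooled rates.
Pooled: Diet N 64.2% vs Diet K 48.3%; Diet N is higher overall.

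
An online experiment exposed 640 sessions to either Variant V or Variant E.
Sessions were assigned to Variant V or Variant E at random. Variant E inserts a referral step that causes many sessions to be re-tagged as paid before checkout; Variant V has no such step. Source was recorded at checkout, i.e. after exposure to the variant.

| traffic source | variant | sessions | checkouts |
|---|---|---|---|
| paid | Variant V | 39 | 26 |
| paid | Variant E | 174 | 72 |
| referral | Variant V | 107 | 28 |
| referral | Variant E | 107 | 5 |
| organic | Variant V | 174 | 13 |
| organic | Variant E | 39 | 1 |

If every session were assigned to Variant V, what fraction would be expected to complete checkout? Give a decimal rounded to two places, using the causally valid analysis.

0.21

The stratified and pooled comparisons disagree (Variant V wins within each traffic source; Variant E wins overall), so the answer turns on the causal role of traffic source.
Traffic source here is a post-treatment variable shaped by the variant; conditioning on it would introduce bias rather than remove it. The overall comparison is the causal one.
So P(outcome | do(Variant V)) is just the pooled rate for Variant V: 67/320 = 0.209.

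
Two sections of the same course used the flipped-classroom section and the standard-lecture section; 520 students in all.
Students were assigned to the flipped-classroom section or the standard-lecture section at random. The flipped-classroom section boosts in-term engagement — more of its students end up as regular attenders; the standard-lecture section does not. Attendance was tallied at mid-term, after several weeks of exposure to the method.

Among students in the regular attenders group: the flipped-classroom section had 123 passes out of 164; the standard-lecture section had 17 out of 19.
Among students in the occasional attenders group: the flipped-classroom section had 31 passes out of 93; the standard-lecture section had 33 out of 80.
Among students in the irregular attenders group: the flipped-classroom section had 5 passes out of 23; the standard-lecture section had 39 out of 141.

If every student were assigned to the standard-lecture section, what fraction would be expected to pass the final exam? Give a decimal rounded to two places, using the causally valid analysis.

Because the teaching method influences mid-term attendance, mid-term attendance is a post-treatment mediator, not a confounder. Stratifying on it would bias the estimate; the causal effect is the crude pooled difference.
So P(outcome | do(the standard-lecture section)) is just the pooled rate for the standard-lecture section: 89/240 = 0.371.

0.37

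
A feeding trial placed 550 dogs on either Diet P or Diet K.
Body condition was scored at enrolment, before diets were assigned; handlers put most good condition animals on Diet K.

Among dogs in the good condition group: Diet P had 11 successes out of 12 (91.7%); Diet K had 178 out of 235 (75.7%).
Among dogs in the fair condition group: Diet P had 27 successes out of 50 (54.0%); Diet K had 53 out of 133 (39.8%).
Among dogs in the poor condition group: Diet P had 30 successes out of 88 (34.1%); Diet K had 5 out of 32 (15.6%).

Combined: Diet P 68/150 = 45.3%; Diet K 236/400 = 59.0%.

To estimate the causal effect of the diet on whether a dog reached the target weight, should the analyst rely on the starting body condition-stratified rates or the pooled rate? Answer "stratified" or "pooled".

Within every starting body condition level Diet P has the higher rate, yet pooled Diet K does — Simpson's reversal.
Starting body condition differs across diets for reasons unrelated to any effect of the diet itself, and it separately predicts the outcome — a classic confounder. We must compare within starting body condition levels.
Within each level — good condition: 91.7% vs 75.7%; fair condition: 54.0% vs 39.8%; poor condition: 34.1% vs 15.6% — Diet P is higher every time.

stratified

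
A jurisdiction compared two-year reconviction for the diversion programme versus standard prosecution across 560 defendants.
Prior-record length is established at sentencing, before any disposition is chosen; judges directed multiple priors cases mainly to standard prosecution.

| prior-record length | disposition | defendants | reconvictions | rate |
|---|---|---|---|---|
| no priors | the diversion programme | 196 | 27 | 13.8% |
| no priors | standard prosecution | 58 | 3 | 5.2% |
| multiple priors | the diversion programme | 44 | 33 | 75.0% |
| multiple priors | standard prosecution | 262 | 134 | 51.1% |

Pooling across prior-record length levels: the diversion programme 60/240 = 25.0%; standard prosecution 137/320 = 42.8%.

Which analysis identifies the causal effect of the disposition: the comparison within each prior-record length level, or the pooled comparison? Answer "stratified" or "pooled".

Here prior-record length is a common cause — it drives both which disposition a case falls under and the outcome. The crude comparison mixes populations; the stratum-specific rates are the causally relevant ones.
Within each level — no priors: 13.8% vs 5.2%; multiple priors: 75.0% vs 51.1% — standard prosecution is lower every time.

stratified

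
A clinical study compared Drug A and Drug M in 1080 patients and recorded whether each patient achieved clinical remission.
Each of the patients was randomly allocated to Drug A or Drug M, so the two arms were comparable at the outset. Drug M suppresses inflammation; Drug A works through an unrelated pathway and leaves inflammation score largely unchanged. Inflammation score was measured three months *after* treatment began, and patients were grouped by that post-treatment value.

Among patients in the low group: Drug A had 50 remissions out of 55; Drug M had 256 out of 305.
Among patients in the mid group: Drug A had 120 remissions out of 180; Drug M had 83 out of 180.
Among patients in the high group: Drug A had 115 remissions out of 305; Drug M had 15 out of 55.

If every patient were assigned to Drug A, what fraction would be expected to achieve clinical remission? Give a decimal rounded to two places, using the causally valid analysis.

Inflammation score here is a post-treatment variable shaped by the drug; conditioning on it would introduce bias rather than remove it. The overall comparison is the causal one.
So P(outcome | do(Drug A)) is just the pooled rate for Drug A: 285/540 = 0.528.

0.53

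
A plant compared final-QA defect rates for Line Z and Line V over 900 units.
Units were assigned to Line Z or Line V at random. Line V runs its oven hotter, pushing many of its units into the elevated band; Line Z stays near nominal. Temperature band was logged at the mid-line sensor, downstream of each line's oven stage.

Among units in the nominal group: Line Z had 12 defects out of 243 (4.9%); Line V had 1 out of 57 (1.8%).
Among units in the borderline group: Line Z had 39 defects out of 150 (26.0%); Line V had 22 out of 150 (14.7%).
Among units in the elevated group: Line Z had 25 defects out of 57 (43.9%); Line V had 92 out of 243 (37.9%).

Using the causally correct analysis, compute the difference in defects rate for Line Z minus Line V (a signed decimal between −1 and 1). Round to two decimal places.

The distribution of in-process temperature band is itself part of what the line does — it is an intermediate outcome. Holding it fixed would remove that part of the effect; the total effect is the pooled difference.
The causal difference is the pooled difference: 0.169 − 0.256 = -0.087.

-0.09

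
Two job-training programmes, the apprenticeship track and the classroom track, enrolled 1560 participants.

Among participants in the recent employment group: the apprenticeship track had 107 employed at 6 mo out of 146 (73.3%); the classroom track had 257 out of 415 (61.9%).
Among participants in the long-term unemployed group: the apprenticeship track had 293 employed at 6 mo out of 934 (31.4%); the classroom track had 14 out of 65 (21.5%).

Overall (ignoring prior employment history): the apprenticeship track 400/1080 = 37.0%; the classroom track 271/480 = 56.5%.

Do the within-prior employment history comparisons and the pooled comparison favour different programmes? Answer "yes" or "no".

Within each prior employment history level (recent employment 73.3% vs 61.9%; long-term unemployed 31.4% vs 21.5%), the apprenticeship track has the higher rate every time. Pooled: 37.0% vs 56.5% — the classroom track has the higher rate overall. The two comparisons disagree.

yes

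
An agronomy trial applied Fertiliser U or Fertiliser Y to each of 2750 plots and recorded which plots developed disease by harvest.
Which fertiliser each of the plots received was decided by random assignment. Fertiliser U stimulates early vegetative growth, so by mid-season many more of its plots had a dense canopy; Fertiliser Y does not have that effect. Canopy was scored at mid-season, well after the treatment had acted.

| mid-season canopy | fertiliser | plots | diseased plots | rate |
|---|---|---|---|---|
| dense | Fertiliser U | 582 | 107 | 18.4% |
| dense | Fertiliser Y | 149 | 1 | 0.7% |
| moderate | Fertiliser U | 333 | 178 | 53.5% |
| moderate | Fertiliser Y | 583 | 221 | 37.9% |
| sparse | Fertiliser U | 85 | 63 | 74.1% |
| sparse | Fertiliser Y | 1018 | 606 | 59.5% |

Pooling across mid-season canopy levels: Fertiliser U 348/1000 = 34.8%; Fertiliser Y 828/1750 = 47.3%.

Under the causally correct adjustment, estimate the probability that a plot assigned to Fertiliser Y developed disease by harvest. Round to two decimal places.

Within every mid-season canopy level Fertiliser Y has the lower rate, yet pooled Fertiliser U does — Simpson's reversal.
Mid-season canopy is downstream of the fertiliser. One should not condition on a consequence of treatment, so the overall rates are the right comparison.
So P(outcome | do(Fertiliser Y)) is just the pooled rate for Fertiliser Y: 828/1750 = 0.473.

0.47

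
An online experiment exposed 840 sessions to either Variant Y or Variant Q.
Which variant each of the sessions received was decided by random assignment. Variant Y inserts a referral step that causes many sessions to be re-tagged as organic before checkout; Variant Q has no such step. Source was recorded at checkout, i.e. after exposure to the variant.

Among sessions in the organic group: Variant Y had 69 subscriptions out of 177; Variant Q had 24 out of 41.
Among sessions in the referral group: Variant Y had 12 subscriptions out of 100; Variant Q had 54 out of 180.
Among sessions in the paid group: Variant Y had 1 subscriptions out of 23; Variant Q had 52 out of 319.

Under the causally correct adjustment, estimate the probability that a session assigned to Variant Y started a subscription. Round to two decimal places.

0.27

Variant Q is higher inside every traffic source stratum but Variant Y is higher in aggregate. Whether to stratify depends on how traffic source relates to the variant.
Traffic source here is a post-treatment variable shaped by the variant; conditioning on it would introduce bias rather than remove it. The overall comparison is the causal one.
So P(outcome | do(Variant Y)) is just the pooled rate for Variant Y: 82/300 = 0.273.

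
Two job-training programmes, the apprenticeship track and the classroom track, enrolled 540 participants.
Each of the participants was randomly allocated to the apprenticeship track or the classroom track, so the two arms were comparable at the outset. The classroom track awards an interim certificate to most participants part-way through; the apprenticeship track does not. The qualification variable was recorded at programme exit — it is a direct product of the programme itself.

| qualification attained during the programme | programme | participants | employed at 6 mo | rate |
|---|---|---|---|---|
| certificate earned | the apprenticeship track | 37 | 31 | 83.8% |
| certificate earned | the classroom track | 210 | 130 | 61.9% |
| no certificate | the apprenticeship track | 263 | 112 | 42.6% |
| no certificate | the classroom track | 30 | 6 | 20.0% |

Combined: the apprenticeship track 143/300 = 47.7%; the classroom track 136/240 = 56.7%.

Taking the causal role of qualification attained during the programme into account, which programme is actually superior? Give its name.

the classroom track

Qualification attained during the programme lies on the pathway programme → qualification attained during the programme → outcome, so adjusting for it blocks the indirect effect. For the total causal effect of programme, use the unadjusted pooled rates.
Pooled: the apprenticeship track 47.7% vs the classroom track 56.7%; the classroom track is higher overall.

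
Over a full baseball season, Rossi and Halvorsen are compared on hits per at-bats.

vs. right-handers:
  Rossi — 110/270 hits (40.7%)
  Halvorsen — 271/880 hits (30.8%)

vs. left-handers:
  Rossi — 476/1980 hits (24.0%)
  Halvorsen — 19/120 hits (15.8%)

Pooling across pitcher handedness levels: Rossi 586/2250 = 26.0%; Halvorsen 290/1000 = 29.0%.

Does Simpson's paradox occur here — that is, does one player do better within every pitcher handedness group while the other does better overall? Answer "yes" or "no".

yes

Within each pitcher handedness level (vs. right-handers 40.7% vs 30.8%; vs. left-handers 24.0% vs 15.8%), Rossi has the higher rate every time. Pooled: 26.0% vs 29.0% — Halvorsen has the higher rate overall. The two comparisons disagree.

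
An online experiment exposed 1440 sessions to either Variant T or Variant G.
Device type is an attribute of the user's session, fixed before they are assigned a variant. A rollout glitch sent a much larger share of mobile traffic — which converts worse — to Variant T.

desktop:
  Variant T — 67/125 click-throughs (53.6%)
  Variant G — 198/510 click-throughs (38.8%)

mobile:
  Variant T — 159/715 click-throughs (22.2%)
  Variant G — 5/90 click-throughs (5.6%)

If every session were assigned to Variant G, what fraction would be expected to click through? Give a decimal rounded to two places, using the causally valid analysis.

0.20

Nothing the variant does changes device type; the imbalance is an allocation artefact. With device type also predicting the outcome, the pooled figure is confounded, and the within-stratum comparison is the causal one.
Standardising Variant G to the population device type mix: 0.441·198/510 + 0.559·5/90 = 0.202.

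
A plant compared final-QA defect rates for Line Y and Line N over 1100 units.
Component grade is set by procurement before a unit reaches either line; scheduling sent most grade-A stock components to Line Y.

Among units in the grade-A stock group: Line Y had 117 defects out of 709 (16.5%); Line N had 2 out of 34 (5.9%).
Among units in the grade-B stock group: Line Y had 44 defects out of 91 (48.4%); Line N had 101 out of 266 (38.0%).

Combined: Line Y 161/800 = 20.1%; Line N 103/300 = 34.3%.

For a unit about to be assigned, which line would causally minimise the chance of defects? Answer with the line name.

Line N

The component grade-specific comparison favours Line N throughout, but the pooled figures favour Line Y. The question is whether to condition on component grade.
Component grade is set before the line has any effect — it is not caused by the line — and it independently drives the outcome. That makes it a confounder, so the causal comparison is within component grade levels.
Within each level — grade-A stock: 16.5% vs 5.9%; grade-B stock: 48.4% vs 38.0% — Line N is lower every time.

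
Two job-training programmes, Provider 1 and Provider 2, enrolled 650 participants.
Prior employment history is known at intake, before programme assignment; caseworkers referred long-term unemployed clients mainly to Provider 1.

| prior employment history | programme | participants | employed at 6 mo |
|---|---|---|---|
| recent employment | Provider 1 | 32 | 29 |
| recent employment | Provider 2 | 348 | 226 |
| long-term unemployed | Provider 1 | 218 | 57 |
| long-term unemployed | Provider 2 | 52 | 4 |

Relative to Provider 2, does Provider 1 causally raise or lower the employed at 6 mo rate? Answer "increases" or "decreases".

increases

Nothing the programme does changes prior employment history; the imbalance is an allocation artefact. With prior employment history also predicting the outcome, the pooled figure is confounded, and the within-stratum comparison is the causal one.
Within each level — recent employment: 90.6% vs 64.9%; long-term unemployed: 26.1% vs 7.7% — Provider 1 is higher every time.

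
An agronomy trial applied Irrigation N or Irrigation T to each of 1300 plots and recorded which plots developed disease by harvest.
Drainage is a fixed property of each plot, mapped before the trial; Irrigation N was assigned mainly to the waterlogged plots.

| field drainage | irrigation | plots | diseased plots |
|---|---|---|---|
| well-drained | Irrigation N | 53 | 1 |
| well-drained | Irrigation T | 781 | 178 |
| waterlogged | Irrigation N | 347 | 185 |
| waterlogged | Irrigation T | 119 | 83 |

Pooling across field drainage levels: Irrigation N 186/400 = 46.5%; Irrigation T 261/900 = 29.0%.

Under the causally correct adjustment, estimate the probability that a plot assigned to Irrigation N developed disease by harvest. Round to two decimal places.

0.20

Field drainage differs across irrigations for reasons unrelated to any effect of the irrigation itself, and it separately predicts the outcome — a classic confounder. We must compare within field drainage levels.
Standardising Irrigation N to the population field drainage mix: 0.642·1/53 + 0.358·185/347 = 0.203.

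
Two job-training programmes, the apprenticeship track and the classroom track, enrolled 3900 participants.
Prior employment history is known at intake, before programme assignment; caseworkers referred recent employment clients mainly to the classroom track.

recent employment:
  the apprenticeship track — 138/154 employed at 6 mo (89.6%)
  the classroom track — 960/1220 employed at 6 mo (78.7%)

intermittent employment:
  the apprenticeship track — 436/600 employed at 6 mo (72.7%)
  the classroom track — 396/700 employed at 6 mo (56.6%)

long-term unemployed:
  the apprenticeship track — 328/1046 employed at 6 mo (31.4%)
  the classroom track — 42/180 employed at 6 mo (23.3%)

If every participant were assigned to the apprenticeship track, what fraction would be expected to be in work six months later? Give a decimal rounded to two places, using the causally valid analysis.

Within every prior employment history level the apprenticeship track has the higher rate, yet pooled the classroom track does — Simpson's reversal.
Prior employment history satisfies the back-door criterion: it is not a descendant of the programme, and it blocks the spurious path from programme to outcome. Adjusting for it (i.e., using the within-prior employment history rates) gives the causal effect.
Standardising the apprenticeship track to the population prior employment history mix: 0.352·138/154 + 0.333·436/600 + 0.314·328/1046 = 0.657.

0.66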